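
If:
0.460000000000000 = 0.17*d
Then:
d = 2.71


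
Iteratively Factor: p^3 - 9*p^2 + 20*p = (p - 4)*(p^2 - 5*p) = (p - 5)*(p - 4)*(p)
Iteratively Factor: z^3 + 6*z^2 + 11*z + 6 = (z + 1)*(z^2 + 5*z + 6) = (z + 1)*(z + 2)*(z + 3)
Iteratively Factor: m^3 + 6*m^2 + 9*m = (m + 3)*(m^2 + 3*m) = (m + 3)^2*(m)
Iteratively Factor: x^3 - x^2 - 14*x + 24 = (x - 2)*(x^2 + x - 12) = (x - 2)*(x + 4)*(x - 3)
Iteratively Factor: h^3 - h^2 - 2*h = (h - 2)*(h^2 + h) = h*(h - 2)*(h + 1)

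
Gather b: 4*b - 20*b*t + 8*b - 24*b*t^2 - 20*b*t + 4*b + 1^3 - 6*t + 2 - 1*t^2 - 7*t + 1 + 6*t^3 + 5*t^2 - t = b*(-24*t^2 - 40*t + 16) + 6*t^3 + 4*t^2 - 14*t + 4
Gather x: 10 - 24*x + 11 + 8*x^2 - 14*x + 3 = 8*x^2 - 38*x + 24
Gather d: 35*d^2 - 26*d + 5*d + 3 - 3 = 35*d^2 - 21*d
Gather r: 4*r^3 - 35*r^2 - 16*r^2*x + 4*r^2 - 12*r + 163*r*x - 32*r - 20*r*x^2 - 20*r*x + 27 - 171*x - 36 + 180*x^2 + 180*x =4*r^3 + r^2*(-16*x - 31) + r*(-20*x^2 + 143*x - 44) + 180*x^2 + 9*x - 9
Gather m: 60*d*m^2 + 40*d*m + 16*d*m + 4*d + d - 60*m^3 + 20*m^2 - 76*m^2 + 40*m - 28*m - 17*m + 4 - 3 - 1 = 5*d - 60*m^3 + m^2*(60*d - 56) + m*(56*d - 5)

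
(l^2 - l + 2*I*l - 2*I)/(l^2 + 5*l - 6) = (l + 2*I)/(l + 6)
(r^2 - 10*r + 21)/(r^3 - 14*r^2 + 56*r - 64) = (r^2 - 10*r + 21)/(r^3 - 14*r^2 + 56*r - 64)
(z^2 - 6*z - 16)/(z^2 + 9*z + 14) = (z - 8)/(z + 7)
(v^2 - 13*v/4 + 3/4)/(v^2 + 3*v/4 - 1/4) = (v - 3)/(v + 1)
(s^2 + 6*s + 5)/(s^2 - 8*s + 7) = (s^2 + 6*s + 5)/(s^2 - 8*s + 7)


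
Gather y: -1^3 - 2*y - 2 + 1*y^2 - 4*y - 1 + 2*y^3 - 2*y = 2*y^3 + y^2 - 8*y - 4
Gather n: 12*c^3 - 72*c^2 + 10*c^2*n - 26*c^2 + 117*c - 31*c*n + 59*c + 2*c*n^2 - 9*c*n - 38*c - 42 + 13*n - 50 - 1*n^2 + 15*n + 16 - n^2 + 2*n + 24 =12*c^3 - 98*c^2 + 138*c + n^2*(2*c - 2) + n*(10*c^2 - 40*c + 30) - 52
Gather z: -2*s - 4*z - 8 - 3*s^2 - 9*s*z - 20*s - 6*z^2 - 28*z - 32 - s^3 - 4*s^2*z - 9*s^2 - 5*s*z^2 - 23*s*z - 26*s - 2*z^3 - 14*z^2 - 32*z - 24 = -s^3 - 12*s^2 - 48*s - 2*z^3 + z^2*(-5*s - 20) + z*(-4*s^2 - 32*s - 64) - 64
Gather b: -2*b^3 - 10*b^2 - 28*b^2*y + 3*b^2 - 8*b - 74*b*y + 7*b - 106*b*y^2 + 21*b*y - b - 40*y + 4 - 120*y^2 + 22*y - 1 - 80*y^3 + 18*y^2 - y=-2*b^3 + b^2*(-28*y - 7) + b*(-106*y^2 - 53*y - 2) - 80*y^3 - 102*y^2 - 19*y + 3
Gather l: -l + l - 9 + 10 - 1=0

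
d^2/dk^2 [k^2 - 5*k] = 2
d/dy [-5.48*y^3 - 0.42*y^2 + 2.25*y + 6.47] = -16.44*y^2 - 0.84*y + 2.25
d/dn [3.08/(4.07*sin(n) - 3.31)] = -12.5356*cos(n)/(4.07*sin(n) - 3.31)^2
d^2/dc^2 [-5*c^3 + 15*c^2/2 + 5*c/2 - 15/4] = 15 - 30*c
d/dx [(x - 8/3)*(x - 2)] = 2*x - 14/3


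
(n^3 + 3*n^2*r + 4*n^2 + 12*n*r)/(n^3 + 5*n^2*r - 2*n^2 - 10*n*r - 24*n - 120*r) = n*(n + 3*r)/(n^2 + 5*n*r - 6*n - 30*r)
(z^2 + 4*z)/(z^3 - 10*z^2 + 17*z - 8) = z*(z + 4)/(z^3 - 10*z^2 + 17*z - 8)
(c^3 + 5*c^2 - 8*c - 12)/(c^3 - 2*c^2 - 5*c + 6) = (c^3 + 5*c^2 - 8*c - 12)/(c^3 - 2*c^2 - 5*c + 6)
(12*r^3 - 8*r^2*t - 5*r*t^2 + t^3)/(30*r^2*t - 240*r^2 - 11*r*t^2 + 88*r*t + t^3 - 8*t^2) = (2*r^2 - r*t - t^2)/(5*r*t - 40*r - t^2 + 8*t)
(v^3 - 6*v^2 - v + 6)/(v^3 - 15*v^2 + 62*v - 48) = (v + 1)/(v - 8)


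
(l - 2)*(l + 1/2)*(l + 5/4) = l^3 - l^2/4 - 23*l/8 - 5/4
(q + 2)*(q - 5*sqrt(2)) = q^2 - 5*sqrt(2)*q + 2*q - 10*sqrt(2)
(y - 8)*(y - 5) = y^2 - 13*y + 40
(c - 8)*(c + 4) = c^2 - 4*c - 32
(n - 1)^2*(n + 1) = n^3 - n^2 - n + 1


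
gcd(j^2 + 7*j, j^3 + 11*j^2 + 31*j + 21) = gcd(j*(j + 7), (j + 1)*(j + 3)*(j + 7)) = j + 7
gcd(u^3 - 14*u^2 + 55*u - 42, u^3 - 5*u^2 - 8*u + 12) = u^2 - 7*u + 6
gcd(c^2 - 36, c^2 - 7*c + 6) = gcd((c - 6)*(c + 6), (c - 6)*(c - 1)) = c - 6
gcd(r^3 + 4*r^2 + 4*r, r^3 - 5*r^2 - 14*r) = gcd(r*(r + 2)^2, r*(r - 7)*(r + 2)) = r^2 + 2*r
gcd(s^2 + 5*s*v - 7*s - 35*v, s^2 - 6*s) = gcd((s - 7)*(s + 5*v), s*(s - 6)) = 1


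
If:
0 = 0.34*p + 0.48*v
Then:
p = -1.41176470588235*v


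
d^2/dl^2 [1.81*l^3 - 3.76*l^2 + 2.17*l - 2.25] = 10.86*l - 7.52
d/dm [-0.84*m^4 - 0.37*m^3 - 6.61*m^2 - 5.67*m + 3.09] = -3.36*m^3 - 1.11*m^2 - 13.22*m - 5.67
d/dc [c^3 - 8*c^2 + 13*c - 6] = 3*c^2 - 16*c + 13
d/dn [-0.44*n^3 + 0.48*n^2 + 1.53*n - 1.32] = -1.32*n^2 + 0.96*n + 1.53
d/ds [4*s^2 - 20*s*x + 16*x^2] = 8*s - 20*x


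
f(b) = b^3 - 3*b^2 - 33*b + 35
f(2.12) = -38.92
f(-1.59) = 75.87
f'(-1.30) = -20.13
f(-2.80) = 81.93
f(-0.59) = 53.22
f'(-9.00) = 264.00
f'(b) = 3*b^2 - 6*b - 33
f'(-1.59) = -15.88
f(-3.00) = 80.00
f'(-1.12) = -22.52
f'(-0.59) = -28.42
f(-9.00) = -640.00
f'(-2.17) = -5.85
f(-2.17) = 82.26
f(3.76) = -78.34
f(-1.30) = 70.63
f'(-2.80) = 7.32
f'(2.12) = -32.24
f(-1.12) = 66.79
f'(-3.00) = 12.00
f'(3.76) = -13.15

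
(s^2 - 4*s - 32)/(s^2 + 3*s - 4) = (s - 8)/(s - 1)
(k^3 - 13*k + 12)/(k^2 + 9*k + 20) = (k^2 - 4*k + 3)/(k + 5)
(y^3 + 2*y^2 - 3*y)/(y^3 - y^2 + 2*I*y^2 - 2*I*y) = (y + 3)/(y + 2*I)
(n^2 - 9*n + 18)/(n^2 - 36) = (n - 3)/(n + 6)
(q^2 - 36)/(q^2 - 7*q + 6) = (q + 6)/(q - 1)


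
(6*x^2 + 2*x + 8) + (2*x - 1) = 6*x^2 + 4*x + 7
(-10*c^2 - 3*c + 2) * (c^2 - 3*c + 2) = -10*c^4 + 27*c^3 - 9*c^2 - 12*c + 4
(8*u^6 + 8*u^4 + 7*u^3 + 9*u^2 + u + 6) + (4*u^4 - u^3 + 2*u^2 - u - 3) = 8*u^6 + 12*u^4 + 6*u^3 + 11*u^2 + 3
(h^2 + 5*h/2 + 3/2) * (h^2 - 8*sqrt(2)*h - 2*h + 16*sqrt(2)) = h^4 - 8*sqrt(2)*h^3 + h^3/2 - 4*sqrt(2)*h^2 - 7*h^2/2 - 3*h + 28*sqrt(2)*h + 24*sqrt(2)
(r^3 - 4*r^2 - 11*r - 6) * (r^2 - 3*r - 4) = r^5 - 7*r^4 - 3*r^3 + 43*r^2 + 62*r + 24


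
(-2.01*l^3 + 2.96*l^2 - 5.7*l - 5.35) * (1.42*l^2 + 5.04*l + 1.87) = -2.8542*l^5 - 5.9272*l^4 + 3.0657*l^3 - 30.7898*l^2 - 37.623*l - 10.0045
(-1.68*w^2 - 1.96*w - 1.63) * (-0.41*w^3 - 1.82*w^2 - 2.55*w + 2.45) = 0.6888*w^5 + 3.8612*w^4 + 8.5195*w^3 + 3.8486*w^2 - 0.645500000000001*w - 3.9935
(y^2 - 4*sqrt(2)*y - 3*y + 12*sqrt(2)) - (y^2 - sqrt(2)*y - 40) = -3*sqrt(2)*y - 3*y + 12*sqrt(2) + 40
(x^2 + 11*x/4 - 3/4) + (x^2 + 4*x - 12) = 2*x^2 + 27*x/4 - 51/4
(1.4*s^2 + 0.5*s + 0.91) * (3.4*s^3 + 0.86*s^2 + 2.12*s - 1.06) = 4.76*s^5 + 2.904*s^4 + 6.492*s^3 + 0.3586*s^2 + 1.3992*s - 0.9646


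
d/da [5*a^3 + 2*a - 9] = 15*a^2 + 2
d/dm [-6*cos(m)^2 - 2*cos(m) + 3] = 2*(6*cos(m) + 1)*sin(m)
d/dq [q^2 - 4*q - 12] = 2*q - 4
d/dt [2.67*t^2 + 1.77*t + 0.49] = 5.34*t + 1.77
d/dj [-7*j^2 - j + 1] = -14*j - 1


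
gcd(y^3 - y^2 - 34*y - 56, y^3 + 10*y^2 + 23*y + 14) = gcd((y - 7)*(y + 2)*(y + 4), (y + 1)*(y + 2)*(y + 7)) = y + 2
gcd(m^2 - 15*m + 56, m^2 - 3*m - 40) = m - 8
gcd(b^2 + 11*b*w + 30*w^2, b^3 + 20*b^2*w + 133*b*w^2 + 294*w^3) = b + 6*w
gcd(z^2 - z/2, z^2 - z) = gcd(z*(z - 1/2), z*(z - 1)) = z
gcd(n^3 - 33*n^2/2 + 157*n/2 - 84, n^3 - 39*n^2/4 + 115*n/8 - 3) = n^2 - 19*n/2 + 12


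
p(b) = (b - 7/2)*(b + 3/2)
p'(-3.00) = -8.00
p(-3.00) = 9.75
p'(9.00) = 16.00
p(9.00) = 57.75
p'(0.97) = -0.06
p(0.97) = -6.25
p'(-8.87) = -19.74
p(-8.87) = 91.17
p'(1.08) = 0.16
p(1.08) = -6.24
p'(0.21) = -1.58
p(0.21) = -5.63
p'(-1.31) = -4.62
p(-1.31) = -0.91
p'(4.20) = 6.40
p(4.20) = 3.99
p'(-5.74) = -13.48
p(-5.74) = 39.18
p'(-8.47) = -18.94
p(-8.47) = 83.43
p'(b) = 2*b - 2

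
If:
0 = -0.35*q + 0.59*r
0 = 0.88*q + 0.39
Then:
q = -0.44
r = -0.26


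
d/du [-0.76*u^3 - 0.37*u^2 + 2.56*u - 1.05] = -2.28*u^2 - 0.74*u + 2.56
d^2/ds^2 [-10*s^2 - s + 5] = -20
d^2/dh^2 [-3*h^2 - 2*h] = -6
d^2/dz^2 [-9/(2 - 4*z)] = 36/(2*z - 1)^3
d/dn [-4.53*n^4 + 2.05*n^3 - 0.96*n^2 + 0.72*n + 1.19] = -18.12*n^3 + 6.15*n^2 - 1.92*n + 0.72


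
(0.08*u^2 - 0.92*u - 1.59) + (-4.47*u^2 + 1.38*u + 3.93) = -4.39*u^2 + 0.46*u + 2.34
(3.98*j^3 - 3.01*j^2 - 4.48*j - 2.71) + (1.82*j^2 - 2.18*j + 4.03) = 3.98*j^3 - 1.19*j^2 - 6.66*j + 1.32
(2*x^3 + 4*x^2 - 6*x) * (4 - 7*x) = -14*x^4 - 20*x^3 + 58*x^2 - 24*x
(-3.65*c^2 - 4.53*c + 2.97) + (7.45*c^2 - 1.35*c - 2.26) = 3.8*c^2 - 5.88*c + 0.71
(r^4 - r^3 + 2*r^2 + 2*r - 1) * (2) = 2*r^4 - 2*r^3 + 4*r^2 + 4*r - 2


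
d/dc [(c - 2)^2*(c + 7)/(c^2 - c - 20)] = (c - 2)*(3*(-c - 4)*(-c^2 + c + 20) - (c - 2)*(c + 7)*(2*c - 1))/(-c^2 + c + 20)^2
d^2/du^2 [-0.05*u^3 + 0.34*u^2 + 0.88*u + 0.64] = 0.68 - 0.3*u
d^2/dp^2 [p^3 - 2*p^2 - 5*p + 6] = 6*p - 4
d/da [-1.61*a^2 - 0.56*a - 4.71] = -3.22*a - 0.56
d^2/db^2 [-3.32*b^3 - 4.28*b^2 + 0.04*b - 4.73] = -19.92*b - 8.56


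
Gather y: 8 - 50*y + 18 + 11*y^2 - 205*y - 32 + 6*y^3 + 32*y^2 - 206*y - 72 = 6*y^3 + 43*y^2 - 461*y - 78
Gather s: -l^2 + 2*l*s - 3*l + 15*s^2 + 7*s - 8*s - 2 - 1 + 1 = -l^2 - 3*l + 15*s^2 + s*(2*l - 1) - 2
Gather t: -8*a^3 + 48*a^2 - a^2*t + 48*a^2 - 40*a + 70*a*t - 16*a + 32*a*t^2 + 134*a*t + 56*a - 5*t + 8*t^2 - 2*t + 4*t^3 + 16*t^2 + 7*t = -8*a^3 + 96*a^2 + 4*t^3 + t^2*(32*a + 24) + t*(-a^2 + 204*a)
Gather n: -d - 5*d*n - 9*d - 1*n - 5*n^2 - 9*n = -10*d - 5*n^2 + n*(-5*d - 10)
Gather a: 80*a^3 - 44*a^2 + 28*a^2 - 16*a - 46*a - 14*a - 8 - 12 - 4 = 80*a^3 - 16*a^2 - 76*a - 24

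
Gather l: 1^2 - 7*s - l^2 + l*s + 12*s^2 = -l^2 + l*s + 12*s^2 - 7*s + 1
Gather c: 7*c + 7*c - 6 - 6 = 14*c - 12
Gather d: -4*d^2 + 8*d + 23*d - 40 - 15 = -4*d^2 + 31*d - 55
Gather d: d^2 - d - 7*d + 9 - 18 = d^2 - 8*d - 9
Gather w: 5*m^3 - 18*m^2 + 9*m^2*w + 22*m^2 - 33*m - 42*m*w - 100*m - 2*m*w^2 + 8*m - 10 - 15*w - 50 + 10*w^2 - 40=5*m^3 + 4*m^2 - 125*m + w^2*(10 - 2*m) + w*(9*m^2 - 42*m - 15) - 100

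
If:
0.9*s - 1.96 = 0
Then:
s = 2.18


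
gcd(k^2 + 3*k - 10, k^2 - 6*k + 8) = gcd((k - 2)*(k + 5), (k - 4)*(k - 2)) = k - 2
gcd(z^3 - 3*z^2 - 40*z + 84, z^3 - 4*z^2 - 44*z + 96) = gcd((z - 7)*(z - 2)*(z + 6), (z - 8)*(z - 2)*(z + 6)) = z^2 + 4*z - 12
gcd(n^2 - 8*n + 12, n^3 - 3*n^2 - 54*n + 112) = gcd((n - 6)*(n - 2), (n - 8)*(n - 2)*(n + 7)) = n - 2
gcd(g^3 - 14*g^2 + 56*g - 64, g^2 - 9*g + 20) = g - 4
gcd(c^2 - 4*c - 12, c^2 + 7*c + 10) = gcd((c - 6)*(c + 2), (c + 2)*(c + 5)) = c + 2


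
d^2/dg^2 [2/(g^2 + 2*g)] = 4*(-g*(g + 2) + 4*(g + 1)^2)/(g^3*(g + 2)^3)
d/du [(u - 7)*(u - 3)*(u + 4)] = 3*u^2 - 12*u - 19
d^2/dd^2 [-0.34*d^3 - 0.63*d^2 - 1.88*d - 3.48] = -2.04*d - 1.26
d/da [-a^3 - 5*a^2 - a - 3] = -3*a^2 - 10*a - 1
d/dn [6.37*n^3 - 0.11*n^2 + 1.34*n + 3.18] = 19.11*n^2 - 0.22*n + 1.34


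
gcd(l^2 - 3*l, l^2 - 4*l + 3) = l - 3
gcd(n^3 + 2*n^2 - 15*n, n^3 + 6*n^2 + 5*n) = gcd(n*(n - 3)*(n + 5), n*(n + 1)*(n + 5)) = n^2 + 5*n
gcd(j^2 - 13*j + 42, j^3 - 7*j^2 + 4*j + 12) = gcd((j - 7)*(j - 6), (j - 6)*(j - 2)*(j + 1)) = j - 6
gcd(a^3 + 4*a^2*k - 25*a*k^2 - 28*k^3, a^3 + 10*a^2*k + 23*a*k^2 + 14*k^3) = a^2 + 8*a*k + 7*k^2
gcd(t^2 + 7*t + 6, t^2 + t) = t + 1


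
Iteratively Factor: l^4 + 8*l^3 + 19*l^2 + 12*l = (l + 4)*(l^3 + 4*l^2 + 3*l) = (l + 3)*(l + 4)*(l^2 + l) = (l + 1)*(l + 3)*(l + 4)*(l)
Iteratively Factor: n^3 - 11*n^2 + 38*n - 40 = (n - 5)*(n^2 - 6*n + 8) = (n - 5)*(n - 4)*(n - 2)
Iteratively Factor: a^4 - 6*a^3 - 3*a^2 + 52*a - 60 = (a - 2)*(a^3 - 4*a^2 - 11*a + 30) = (a - 2)*(a + 3)*(a^2 - 7*a + 10) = (a - 2)^2*(a + 3)*(a - 5)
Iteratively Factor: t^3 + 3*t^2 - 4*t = (t - 1)*(t^2 + 4*t) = (t - 1)*(t + 4)*(t)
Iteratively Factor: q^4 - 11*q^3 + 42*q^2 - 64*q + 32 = (q - 1)*(q^3 - 10*q^2 + 32*q - 32) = (q - 2)*(q - 1)*(q^2 - 8*q + 16) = (q - 4)*(q - 2)*(q - 1)*(q - 4)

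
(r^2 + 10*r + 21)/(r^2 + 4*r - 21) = (r + 3)/(r - 3)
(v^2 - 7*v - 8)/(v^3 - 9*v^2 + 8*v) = (v + 1)/(v*(v - 1))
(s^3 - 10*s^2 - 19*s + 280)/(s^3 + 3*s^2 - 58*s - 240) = (s - 7)/(s + 6)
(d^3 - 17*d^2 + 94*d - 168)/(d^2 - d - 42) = (d^2 - 10*d + 24)/(d + 6)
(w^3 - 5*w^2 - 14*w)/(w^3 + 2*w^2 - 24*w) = (w^2 - 5*w - 14)/(w^2 + 2*w - 24)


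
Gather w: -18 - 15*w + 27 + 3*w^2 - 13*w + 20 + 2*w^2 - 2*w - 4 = 5*w^2 - 30*w + 25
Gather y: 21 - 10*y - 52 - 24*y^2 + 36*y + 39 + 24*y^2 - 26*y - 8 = 0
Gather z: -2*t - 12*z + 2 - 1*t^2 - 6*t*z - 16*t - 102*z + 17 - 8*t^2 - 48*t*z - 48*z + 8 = -9*t^2 - 18*t + z*(-54*t - 162) + 27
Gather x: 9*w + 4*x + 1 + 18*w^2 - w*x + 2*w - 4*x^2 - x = 18*w^2 + 11*w - 4*x^2 + x*(3 - w) + 1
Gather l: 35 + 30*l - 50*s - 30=30*l - 50*s + 5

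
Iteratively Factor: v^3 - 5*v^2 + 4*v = (v - 1)*(v^2 - 4*v) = v*(v - 1)*(v - 4)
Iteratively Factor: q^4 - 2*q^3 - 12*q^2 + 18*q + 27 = (q + 1)*(q^3 - 3*q^2 - 9*q + 27) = (q + 1)*(q + 3)*(q^2 - 6*q + 9) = (q - 3)*(q + 1)*(q + 3)*(q - 3)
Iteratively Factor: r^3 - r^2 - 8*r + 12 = (r - 2)*(r^2 + r - 6) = (r - 2)*(r + 3)*(r - 2)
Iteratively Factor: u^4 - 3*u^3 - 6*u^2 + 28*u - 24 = (u + 3)*(u^3 - 6*u^2 + 12*u - 8) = (u - 2)*(u + 3)*(u^2 - 4*u + 4) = (u - 2)^2*(u + 3)*(u - 2)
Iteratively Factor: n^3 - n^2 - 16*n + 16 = (n + 4)*(n^2 - 5*n + 4) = (n - 4)*(n + 4)*(n - 1)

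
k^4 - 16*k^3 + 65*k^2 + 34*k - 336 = (k - 8)*(k - 7)*(k - 3)*(k + 2)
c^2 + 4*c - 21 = (c - 3)*(c + 7)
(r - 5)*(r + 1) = r^2 - 4*r - 5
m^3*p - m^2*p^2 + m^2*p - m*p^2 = m*(m - p)*(m*p + p)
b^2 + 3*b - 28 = (b - 4)*(b + 7)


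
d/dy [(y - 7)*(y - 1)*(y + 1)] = 3*y^2 - 14*y - 1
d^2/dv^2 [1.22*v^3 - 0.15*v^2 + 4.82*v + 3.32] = 7.32*v - 0.3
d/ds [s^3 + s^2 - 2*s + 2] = 3*s^2 + 2*s - 2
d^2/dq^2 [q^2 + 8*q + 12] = 2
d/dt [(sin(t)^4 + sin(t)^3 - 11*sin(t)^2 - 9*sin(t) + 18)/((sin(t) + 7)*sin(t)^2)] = (sin(t)^5 + 14*sin(t)^4 + 18*sin(t)^3 + 18*sin(t)^2 + 9*sin(t) - 252)*cos(t)/((sin(t) + 7)^2*sin(t)^3)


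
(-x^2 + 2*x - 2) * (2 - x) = x^3 - 4*x^2 + 6*x - 4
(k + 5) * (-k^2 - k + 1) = -k^3 - 6*k^2 - 4*k + 5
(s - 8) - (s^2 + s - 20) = 12 - s^2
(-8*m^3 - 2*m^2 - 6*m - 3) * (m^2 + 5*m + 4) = -8*m^5 - 42*m^4 - 48*m^3 - 41*m^2 - 39*m - 12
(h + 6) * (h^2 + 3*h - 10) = h^3 + 9*h^2 + 8*h - 60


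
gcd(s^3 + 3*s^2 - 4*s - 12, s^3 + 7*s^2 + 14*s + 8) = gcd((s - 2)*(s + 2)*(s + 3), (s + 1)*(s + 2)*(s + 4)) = s + 2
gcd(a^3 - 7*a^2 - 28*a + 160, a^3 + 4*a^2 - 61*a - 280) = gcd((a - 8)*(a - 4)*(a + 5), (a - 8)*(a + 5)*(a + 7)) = a^2 - 3*a - 40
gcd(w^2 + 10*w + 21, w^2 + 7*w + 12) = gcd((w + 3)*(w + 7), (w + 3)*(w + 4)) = w + 3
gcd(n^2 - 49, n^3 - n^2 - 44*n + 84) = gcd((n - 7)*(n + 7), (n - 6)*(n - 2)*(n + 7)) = n + 7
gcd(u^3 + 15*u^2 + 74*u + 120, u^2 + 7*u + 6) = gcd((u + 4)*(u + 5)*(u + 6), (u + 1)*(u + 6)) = u + 6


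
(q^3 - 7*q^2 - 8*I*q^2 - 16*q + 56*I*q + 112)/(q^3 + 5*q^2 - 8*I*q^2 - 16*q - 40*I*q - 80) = (q - 7)/(q + 5)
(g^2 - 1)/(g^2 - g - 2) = (g - 1)/(g - 2)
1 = 1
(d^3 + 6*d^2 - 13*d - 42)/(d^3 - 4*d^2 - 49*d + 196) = (d^2 - d - 6)/(d^2 - 11*d + 28)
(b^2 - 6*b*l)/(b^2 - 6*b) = (b - 6*l)/(b - 6)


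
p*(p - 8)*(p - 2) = p^3 - 10*p^2 + 16*p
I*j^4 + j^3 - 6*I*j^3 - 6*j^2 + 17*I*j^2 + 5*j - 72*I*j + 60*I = (j - 5)*(j - 4*I)*(j + 3*I)*(I*j - I)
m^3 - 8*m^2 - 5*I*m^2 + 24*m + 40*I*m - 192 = (m - 8)*(m - 8*I)*(m + 3*I)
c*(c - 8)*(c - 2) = c^3 - 10*c^2 + 16*c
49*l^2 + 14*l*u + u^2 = (7*l + u)^2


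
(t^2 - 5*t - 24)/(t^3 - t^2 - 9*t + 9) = (t - 8)/(t^2 - 4*t + 3)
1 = 1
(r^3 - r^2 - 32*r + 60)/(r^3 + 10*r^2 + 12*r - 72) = (r - 5)/(r + 6)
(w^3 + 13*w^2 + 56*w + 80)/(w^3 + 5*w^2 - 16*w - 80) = (w + 4)/(w - 4)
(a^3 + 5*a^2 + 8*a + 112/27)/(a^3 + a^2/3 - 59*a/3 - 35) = (9*a^2 + 24*a + 16)/(9*(a^2 - 2*a - 15))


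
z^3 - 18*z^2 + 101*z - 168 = (z - 8)*(z - 7)*(z - 3)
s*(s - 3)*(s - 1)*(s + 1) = s^4 - 3*s^3 - s^2 + 3*s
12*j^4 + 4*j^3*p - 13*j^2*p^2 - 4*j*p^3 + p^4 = (-6*j + p)*(-j + p)*(j + p)*(2*j + p)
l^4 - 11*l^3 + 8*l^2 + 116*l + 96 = (l - 8)*(l - 6)*(l + 1)*(l + 2)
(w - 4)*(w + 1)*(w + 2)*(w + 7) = w^4 + 6*w^3 - 17*w^2 - 78*w - 56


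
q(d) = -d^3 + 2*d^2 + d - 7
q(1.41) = -4.42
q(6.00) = -145.00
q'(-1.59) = -12.94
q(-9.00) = 875.00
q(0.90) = -5.21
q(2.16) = -5.59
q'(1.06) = 1.87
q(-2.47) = 17.80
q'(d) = -3*d^2 + 4*d + 1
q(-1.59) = 0.49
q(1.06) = -4.88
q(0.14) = -6.82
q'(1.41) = 0.68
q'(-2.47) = -27.18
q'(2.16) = -4.36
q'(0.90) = 2.17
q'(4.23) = -35.76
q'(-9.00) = -278.00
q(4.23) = -42.67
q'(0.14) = 1.50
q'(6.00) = -83.00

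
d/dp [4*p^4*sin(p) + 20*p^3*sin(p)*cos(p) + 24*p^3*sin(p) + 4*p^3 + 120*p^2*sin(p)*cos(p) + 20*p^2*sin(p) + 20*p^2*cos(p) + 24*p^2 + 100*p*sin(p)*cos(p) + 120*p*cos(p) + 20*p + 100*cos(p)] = 4*p^4*cos(p) + 16*p^3*sin(p) + 24*p^3*cos(p) + 20*p^3*cos(2*p) + 52*p^2*sin(p) + 30*p^2*sin(2*p) + 20*p^2*cos(p) + 120*p^2*cos(2*p) + 12*p^2 - 80*p*sin(p) + 120*p*sin(2*p) + 40*p*cos(p) + 100*p*cos(2*p) + 48*p - 100*sin(p) + 50*sin(2*p) + 120*cos(p) + 20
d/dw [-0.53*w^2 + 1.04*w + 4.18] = 1.04 - 1.06*w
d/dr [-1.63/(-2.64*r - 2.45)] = -4.3032/(2.64*r + 2.45)^2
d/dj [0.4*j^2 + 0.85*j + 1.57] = 0.8*j + 0.85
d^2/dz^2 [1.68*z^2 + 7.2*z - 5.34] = 3.36000000000000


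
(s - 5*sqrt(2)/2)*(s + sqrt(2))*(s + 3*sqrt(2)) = s^3 + 3*sqrt(2)*s^2/2 - 14*s - 15*sqrt(2)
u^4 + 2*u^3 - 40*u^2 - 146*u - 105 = (u - 7)*(u + 1)*(u + 3)*(u + 5)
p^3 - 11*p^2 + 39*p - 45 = (p - 5)*(p - 3)^2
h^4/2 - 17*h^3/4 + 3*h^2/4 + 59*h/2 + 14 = (h/2 + 1)*(h - 7)*(h - 4)*(h + 1/2)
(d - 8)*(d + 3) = d^2 - 5*d - 24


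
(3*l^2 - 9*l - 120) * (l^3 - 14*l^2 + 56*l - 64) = 3*l^5 - 51*l^4 + 174*l^3 + 984*l^2 - 6144*l + 7680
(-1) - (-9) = 8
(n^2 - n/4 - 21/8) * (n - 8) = n^3 - 33*n^2/4 - 5*n/8 + 21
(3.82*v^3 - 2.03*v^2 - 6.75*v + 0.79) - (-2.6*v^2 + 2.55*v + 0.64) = 3.82*v^3 + 0.57*v^2 - 9.3*v + 0.15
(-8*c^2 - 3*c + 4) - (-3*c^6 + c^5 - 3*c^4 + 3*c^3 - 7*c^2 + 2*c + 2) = 3*c^6 - c^5 + 3*c^4 - 3*c^3 - c^2 - 5*c + 2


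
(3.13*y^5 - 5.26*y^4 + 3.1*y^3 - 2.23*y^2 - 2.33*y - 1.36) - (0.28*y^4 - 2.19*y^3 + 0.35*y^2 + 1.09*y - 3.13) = 3.13*y^5 - 5.54*y^4 + 5.29*y^3 - 2.58*y^2 - 3.42*y + 1.77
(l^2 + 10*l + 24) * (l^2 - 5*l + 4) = l^4 + 5*l^3 - 22*l^2 - 80*l + 96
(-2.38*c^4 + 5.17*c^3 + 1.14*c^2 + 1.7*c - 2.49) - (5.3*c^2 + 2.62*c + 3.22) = -2.38*c^4 + 5.17*c^3 - 4.16*c^2 - 0.92*c - 5.71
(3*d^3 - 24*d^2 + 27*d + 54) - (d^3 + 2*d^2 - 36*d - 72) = 2*d^3 - 26*d^2 + 63*d + 126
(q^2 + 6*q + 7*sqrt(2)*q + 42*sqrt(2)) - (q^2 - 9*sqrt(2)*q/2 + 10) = 6*q + 23*sqrt(2)*q/2 - 10 + 42*sqrt(2)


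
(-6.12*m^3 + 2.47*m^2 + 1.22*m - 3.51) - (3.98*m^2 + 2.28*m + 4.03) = -6.12*m^3 - 1.51*m^2 - 1.06*m - 7.54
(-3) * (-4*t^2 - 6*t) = 12*t^2 + 18*t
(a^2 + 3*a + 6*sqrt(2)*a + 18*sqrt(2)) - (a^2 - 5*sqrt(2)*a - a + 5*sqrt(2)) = 4*a + 11*sqrt(2)*a + 13*sqrt(2)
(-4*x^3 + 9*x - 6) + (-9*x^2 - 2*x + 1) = -4*x^3 - 9*x^2 + 7*x - 5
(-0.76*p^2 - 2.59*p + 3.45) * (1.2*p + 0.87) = -0.912*p^3 - 3.7692*p^2 + 1.8867*p + 3.0015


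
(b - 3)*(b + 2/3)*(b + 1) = b^3 - 4*b^2/3 - 13*b/3 - 2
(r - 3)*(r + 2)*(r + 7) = r^3 + 6*r^2 - 13*r - 42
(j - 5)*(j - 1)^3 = j^4 - 8*j^3 + 18*j^2 - 16*j + 5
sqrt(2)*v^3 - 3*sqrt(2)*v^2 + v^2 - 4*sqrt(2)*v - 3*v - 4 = (v - 4)*(v + 1)*(sqrt(2)*v + 1)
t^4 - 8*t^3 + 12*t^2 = t^2*(t - 6)*(t - 2)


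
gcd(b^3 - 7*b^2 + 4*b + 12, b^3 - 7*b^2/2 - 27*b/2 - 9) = b^2 - 5*b - 6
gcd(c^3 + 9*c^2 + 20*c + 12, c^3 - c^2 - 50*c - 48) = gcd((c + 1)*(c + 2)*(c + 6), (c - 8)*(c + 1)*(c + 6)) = c^2 + 7*c + 6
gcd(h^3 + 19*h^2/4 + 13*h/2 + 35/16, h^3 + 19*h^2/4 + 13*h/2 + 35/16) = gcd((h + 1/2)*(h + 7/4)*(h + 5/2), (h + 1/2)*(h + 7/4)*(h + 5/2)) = h^3 + 19*h^2/4 + 13*h/2 + 35/16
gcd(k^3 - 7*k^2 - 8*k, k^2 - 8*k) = k^2 - 8*k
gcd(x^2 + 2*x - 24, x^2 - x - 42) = x + 6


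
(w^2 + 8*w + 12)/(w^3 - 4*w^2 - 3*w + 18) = (w + 6)/(w^2 - 6*w + 9)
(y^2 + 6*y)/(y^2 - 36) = y/(y - 6)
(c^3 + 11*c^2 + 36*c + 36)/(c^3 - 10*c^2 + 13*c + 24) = (c^3 + 11*c^2 + 36*c + 36)/(c^3 - 10*c^2 + 13*c + 24)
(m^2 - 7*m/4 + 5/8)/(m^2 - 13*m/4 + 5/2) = (m - 1/2)/(m - 2)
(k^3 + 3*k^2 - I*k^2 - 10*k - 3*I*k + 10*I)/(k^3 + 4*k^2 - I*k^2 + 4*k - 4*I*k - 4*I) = (k^2 + 3*k - 10)/(k^2 + 4*k + 4)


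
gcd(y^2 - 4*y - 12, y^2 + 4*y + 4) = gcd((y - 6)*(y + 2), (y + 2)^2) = y + 2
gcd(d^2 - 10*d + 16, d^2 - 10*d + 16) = d^2 - 10*d + 16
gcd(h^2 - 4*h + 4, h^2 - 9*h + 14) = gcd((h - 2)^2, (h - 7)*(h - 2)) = h - 2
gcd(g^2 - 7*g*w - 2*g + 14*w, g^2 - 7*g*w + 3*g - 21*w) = -g + 7*w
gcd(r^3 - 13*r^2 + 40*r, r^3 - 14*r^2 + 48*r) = r^2 - 8*r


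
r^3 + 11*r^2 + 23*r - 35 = (r - 1)*(r + 5)*(r + 7)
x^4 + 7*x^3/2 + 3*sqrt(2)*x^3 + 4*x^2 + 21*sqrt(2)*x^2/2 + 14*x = x*(x + 7/2)*(x + sqrt(2))*(x + 2*sqrt(2))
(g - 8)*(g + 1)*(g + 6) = g^3 - g^2 - 50*g - 48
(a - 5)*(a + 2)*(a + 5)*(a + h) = a^4 + a^3*h + 2*a^3 + 2*a^2*h - 25*a^2 - 25*a*h - 50*a - 50*h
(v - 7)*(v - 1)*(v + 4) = v^3 - 4*v^2 - 25*v + 28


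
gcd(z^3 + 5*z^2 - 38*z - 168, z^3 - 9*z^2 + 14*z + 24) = z - 6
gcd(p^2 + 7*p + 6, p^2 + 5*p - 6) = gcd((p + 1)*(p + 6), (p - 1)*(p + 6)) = p + 6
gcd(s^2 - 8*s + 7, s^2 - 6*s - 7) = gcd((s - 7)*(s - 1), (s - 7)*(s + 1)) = s - 7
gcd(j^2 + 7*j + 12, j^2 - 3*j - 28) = j + 4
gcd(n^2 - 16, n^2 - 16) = n^2 - 16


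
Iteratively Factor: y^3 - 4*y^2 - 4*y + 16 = (y + 2)*(y^2 - 6*y + 8) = (y - 4)*(y + 2)*(y - 2)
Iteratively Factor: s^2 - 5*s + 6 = (s - 2)*(s - 3)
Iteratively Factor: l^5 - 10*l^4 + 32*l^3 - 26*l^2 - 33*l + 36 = (l - 4)*(l^4 - 6*l^3 + 8*l^2 + 6*l - 9) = (l - 4)*(l + 1)*(l^3 - 7*l^2 + 15*l - 9) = (l - 4)*(l - 1)*(l + 1)*(l^2 - 6*l + 9) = (l - 4)*(l - 3)*(l - 1)*(l + 1)*(l - 3)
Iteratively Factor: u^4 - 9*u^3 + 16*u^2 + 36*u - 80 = (u - 5)*(u^3 - 4*u^2 - 4*u + 16) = (u - 5)*(u + 2)*(u^2 - 6*u + 8) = (u - 5)*(u - 2)*(u + 2)*(u - 4)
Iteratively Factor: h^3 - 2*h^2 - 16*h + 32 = (h - 2)*(h^2 - 16) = (h - 2)*(h + 4)*(h - 4)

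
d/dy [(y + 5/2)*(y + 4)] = 2*y + 13/2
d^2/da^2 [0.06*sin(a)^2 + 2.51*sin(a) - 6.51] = -2.51*sin(a) + 0.12*cos(2*a)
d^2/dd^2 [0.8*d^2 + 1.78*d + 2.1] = 1.60000000000000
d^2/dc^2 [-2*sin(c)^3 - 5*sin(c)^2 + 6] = 18*sin(c)^3 + 20*sin(c)^2 - 12*sin(c) - 10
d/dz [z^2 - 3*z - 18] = 2*z - 3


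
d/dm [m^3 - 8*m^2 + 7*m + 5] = 3*m^2 - 16*m + 7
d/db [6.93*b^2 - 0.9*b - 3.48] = 13.86*b - 0.9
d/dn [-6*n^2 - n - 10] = -12*n - 1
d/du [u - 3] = 1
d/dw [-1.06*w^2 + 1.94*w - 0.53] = 1.94 - 2.12*w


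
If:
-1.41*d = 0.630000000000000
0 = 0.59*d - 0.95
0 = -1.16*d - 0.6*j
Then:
No Solution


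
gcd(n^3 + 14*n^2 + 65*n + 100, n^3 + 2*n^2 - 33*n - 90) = n + 5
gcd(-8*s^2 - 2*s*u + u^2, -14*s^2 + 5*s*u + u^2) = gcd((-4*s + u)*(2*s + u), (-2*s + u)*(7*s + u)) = 1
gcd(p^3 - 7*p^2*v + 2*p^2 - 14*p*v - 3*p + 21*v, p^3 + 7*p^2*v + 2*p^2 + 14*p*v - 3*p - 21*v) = p^2 + 2*p - 3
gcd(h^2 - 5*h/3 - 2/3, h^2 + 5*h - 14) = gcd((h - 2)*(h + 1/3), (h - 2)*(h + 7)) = h - 2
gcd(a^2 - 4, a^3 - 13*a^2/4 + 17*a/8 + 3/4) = a - 2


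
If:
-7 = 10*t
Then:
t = -7/10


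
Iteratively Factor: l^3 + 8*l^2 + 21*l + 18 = (l + 3)*(l^2 + 5*l + 6) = (l + 2)*(l + 3)*(l + 3)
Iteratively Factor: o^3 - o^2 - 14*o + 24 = (o - 3)*(o^2 + 2*o - 8) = (o - 3)*(o - 2)*(o + 4)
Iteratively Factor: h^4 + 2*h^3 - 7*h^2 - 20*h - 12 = (h + 2)*(h^3 - 7*h - 6) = (h - 3)*(h + 2)*(h^2 + 3*h + 2) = (h - 3)*(h + 2)^2*(h + 1)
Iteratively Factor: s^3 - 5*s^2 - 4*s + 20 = (s - 2)*(s^2 - 3*s - 10) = (s - 5)*(s - 2)*(s + 2)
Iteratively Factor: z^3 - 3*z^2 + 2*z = (z - 1)*(z^2 - 2*z) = z*(z - 1)*(z - 2)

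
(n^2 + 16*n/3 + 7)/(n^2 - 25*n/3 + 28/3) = (3*n^2 + 16*n + 21)/(3*n^2 - 25*n + 28)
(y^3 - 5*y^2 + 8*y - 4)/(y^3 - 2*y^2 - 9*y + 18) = (y^2 - 3*y + 2)/(y^2 - 9)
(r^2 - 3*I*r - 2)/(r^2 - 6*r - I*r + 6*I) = (r - 2*I)/(r - 6)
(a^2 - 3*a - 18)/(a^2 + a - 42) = (a + 3)/(a + 7)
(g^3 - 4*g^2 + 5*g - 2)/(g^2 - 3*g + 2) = g - 1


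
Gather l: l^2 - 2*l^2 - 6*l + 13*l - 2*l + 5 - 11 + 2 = -l^2 + 5*l - 4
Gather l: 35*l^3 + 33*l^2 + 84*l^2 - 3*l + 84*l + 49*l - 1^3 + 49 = 35*l^3 + 117*l^2 + 130*l + 48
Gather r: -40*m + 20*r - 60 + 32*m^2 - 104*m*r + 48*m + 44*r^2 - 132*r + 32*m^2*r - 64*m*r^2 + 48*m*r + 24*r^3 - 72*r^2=32*m^2 + 8*m + 24*r^3 + r^2*(-64*m - 28) + r*(32*m^2 - 56*m - 112) - 60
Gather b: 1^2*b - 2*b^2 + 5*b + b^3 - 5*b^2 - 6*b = b^3 - 7*b^2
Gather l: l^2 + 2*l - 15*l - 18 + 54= l^2 - 13*l + 36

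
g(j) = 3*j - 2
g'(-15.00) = 3.00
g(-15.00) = -47.00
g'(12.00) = 3.00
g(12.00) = 34.00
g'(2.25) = 3.00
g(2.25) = 4.75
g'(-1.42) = 3.00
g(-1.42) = -6.26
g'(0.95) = 3.00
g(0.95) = 0.85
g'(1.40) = 3.00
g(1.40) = 2.20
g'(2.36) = 3.00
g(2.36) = 5.08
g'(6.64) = 3.00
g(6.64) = 17.92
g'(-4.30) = 3.00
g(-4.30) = -14.90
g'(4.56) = 3.00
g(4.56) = 11.68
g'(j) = 3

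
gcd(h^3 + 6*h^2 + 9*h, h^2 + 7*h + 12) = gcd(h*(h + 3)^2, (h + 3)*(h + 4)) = h + 3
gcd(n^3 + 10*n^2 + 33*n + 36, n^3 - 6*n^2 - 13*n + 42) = n + 3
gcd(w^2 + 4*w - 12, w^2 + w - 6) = w - 2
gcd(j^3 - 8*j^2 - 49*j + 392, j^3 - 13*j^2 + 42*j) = j - 7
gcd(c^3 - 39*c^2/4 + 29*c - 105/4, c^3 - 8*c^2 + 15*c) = c^2 - 8*c + 15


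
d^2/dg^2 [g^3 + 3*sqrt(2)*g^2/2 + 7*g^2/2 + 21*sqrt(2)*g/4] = 6*g + 3*sqrt(2) + 7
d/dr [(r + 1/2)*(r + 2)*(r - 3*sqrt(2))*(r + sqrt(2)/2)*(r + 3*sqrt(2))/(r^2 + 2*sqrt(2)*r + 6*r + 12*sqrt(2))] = (12*r^6 + 36*sqrt(2)*r^5 + 116*r^5 + 136*r^4 + 341*sqrt(2)*r^4 - 584*r^3 + 268*sqrt(2)*r^3 - 2922*sqrt(2)*r^2 - 784*r^2 - 4248*sqrt(2)*r - 1632*r - 2016 - 648*sqrt(2))/(4*(r^4 + 4*sqrt(2)*r^3 + 12*r^3 + 44*r^2 + 48*sqrt(2)*r^2 + 96*r + 144*sqrt(2)*r + 288))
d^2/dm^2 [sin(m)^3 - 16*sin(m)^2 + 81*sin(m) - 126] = -9*sin(m)^3 + 64*sin(m)^2 - 75*sin(m) - 32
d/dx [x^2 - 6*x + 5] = 2*x - 6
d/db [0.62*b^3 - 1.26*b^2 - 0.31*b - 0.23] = 1.86*b^2 - 2.52*b - 0.31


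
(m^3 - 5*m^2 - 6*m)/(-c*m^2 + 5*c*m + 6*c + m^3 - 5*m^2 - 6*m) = -m/(c - m)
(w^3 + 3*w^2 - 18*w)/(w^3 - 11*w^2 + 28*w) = (w^2 + 3*w - 18)/(w^2 - 11*w + 28)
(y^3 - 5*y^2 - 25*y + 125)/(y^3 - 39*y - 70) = (y^2 - 10*y + 25)/(y^2 - 5*y - 14)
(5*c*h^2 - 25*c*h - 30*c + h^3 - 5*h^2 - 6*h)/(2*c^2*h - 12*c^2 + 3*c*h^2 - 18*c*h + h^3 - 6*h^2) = (5*c*h + 5*c + h^2 + h)/(2*c^2 + 3*c*h + h^2)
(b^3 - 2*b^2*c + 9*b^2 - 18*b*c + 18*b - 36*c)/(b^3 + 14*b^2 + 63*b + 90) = (b - 2*c)/(b + 5)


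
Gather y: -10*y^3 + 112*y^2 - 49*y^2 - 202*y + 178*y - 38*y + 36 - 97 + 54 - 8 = -10*y^3 + 63*y^2 - 62*y - 15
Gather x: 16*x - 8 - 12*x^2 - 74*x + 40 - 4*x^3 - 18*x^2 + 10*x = -4*x^3 - 30*x^2 - 48*x + 32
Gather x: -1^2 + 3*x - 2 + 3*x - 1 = 6*x - 4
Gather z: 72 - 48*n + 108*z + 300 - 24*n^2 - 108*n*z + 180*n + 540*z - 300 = -24*n^2 + 132*n + z*(648 - 108*n) + 72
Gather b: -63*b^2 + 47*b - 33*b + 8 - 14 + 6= -63*b^2 + 14*b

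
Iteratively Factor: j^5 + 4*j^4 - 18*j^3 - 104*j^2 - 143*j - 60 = (j - 5)*(j^4 + 9*j^3 + 27*j^2 + 31*j + 12) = (j - 5)*(j + 1)*(j^3 + 8*j^2 + 19*j + 12) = (j - 5)*(j + 1)^2*(j^2 + 7*j + 12) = (j - 5)*(j + 1)^2*(j + 4)*(j + 3)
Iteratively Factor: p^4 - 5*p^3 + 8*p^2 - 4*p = (p - 2)*(p^3 - 3*p^2 + 2*p) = p*(p - 2)*(p^2 - 3*p + 2) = p*(p - 2)*(p - 1)*(p - 2)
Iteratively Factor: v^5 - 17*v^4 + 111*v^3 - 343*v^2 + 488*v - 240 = (v - 1)*(v^4 - 16*v^3 + 95*v^2 - 248*v + 240) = (v - 3)*(v - 1)*(v^3 - 13*v^2 + 56*v - 80) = (v - 5)*(v - 3)*(v - 1)*(v^2 - 8*v + 16) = (v - 5)*(v - 4)*(v - 3)*(v - 1)*(v - 4)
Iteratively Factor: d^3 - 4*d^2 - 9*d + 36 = (d + 3)*(d^2 - 7*d + 12) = (d - 4)*(d + 3)*(d - 3)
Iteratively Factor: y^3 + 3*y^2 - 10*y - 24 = (y + 4)*(y^2 - y - 6) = (y - 3)*(y + 4)*(y + 2)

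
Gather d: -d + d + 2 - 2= 0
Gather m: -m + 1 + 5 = 6 - m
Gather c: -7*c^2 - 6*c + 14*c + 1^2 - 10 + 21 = -7*c^2 + 8*c + 12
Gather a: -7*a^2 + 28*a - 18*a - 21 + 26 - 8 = -7*a^2 + 10*a - 3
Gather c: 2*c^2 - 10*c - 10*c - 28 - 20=2*c^2 - 20*c - 48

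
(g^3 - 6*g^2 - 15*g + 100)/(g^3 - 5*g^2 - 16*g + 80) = (g - 5)/(g - 4)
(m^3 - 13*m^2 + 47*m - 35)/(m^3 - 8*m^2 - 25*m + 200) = (m^2 - 8*m + 7)/(m^2 - 3*m - 40)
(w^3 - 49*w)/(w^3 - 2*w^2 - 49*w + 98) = w/(w - 2)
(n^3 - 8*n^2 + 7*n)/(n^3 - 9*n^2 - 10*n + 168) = n*(n - 1)/(n^2 - 2*n - 24)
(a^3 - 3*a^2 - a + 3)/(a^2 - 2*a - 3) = a - 1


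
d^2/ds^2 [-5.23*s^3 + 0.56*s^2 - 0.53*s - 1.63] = 1.12 - 31.38*s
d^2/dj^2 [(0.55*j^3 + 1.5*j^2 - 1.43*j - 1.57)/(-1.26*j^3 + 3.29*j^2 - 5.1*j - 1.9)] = (-1.77635683940025e-15*j^7 - 9.32274*j^6 + 34.827408*j^5 + 67.977252*j^4 - 127.103982*j^3 + 33.178902*j^2 - 138.88908*j + 62.75614)/(2.000376*j^9 - 15.669612*j^8 + 65.205378*j^7 - 153.411209*j^6 + 216.66897*j^5 - 121.76493*j^4 - 44.9838*j^3 + 112.6263*j^2 + 55.233*j + 6.859)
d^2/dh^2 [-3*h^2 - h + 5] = -6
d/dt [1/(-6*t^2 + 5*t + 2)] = (12*t - 5)/(-6*t^2 + 5*t + 2)^2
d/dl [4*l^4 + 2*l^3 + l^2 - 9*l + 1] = 16*l^3 + 6*l^2 + 2*l - 9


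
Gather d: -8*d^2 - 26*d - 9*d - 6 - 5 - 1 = -8*d^2 - 35*d - 12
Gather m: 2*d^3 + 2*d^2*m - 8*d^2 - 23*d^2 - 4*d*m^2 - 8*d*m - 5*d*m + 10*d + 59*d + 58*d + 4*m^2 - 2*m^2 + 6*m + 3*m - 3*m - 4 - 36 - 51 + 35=2*d^3 - 31*d^2 + 127*d + m^2*(2 - 4*d) + m*(2*d^2 - 13*d + 6) - 56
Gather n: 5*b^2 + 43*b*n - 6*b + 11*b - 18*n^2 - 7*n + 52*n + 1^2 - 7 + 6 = 5*b^2 + 5*b - 18*n^2 + n*(43*b + 45)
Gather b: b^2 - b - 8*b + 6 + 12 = b^2 - 9*b + 18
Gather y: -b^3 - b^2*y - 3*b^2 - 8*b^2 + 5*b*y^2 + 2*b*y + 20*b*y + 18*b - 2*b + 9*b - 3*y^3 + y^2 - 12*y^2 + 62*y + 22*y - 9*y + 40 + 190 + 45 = -b^3 - 11*b^2 + 25*b - 3*y^3 + y^2*(5*b - 11) + y*(-b^2 + 22*b + 75) + 275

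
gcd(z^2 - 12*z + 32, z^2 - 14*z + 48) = z - 8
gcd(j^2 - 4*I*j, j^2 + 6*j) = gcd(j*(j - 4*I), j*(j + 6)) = j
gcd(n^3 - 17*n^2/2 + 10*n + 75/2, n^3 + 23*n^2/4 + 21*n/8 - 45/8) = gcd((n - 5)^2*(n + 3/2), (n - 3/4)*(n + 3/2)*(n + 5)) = n + 3/2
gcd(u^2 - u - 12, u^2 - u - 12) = u^2 - u - 12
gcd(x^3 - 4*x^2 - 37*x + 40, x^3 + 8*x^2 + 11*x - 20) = x^2 + 4*x - 5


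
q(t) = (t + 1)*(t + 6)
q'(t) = 2*t + 7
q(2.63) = 31.33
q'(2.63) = 12.26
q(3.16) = 38.11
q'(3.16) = 13.32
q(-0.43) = 3.17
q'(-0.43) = 6.14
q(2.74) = 32.69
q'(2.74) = 12.48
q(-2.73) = -5.66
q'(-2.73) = 1.54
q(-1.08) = -0.39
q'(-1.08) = 4.84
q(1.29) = 16.69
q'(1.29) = 9.58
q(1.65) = 20.27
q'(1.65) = 10.30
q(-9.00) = 24.00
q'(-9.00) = -11.00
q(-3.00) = -6.00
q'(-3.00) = 1.00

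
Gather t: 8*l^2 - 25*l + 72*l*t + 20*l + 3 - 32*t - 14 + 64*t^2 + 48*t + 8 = 8*l^2 - 5*l + 64*t^2 + t*(72*l + 16) - 3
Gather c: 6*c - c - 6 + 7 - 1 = 5*c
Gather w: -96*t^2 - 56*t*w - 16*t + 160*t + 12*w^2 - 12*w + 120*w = -96*t^2 + 144*t + 12*w^2 + w*(108 - 56*t)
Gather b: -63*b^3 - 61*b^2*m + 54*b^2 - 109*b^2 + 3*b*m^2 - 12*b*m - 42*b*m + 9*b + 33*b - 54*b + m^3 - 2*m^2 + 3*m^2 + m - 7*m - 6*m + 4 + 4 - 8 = -63*b^3 + b^2*(-61*m - 55) + b*(3*m^2 - 54*m - 12) + m^3 + m^2 - 12*m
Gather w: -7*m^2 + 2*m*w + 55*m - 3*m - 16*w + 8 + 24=-7*m^2 + 52*m + w*(2*m - 16) + 32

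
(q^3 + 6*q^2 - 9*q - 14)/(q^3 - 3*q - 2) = (q + 7)/(q + 1)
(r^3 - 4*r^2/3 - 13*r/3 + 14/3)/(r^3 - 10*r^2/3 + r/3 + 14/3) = (r^2 + r - 2)/(r^2 - r - 2)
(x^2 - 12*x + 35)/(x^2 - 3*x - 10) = (x - 7)/(x + 2)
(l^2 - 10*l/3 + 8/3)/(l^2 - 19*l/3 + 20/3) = (l - 2)/(l - 5)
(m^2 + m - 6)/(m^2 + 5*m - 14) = (m + 3)/(m + 7)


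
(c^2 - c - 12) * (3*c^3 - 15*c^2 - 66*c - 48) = 3*c^5 - 18*c^4 - 87*c^3 + 198*c^2 + 840*c + 576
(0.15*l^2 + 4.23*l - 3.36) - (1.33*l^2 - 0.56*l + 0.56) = -1.18*l^2 + 4.79*l - 3.92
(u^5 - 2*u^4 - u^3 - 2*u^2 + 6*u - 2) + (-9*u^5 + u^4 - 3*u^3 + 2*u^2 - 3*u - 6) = -8*u^5 - u^4 - 4*u^3 + 3*u - 8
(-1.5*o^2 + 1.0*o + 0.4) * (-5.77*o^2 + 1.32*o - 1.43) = 8.655*o^4 - 7.75*o^3 + 1.157*o^2 - 0.902*o - 0.572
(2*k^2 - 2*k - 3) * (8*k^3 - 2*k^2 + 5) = 16*k^5 - 20*k^4 - 20*k^3 + 16*k^2 - 10*k - 15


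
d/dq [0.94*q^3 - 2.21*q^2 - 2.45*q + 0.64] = 2.82*q^2 - 4.42*q - 2.45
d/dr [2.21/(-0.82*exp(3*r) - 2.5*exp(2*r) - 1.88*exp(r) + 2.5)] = (5.4366*exp(2*r) + 11.05*exp(r) + 4.1548)*exp(r)/(0.82*exp(3*r) + 2.5*exp(2*r) + 1.88*exp(r) - 2.5)^2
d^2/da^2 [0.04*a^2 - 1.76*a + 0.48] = 0.0800000000000000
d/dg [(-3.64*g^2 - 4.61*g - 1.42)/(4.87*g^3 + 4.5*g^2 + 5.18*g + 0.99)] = (17.7268*g^4 + 44.9014*g^3 + 22.636*g^2 + 5.5728*g + 2.7917)/(23.7169*g^6 + 43.83*g^5 + 70.7032*g^4 + 56.2626*g^3 + 35.7424*g^2 + 10.2564*g + 0.9801)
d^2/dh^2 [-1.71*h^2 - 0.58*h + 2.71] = -3.42000000000000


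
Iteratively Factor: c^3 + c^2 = (c)*(c^2 + c) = c^2*(c + 1)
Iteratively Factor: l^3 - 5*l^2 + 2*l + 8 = (l - 2)*(l^2 - 3*l - 4) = (l - 2)*(l + 1)*(l - 4)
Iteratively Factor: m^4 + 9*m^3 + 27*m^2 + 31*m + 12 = (m + 4)*(m^3 + 5*m^2 + 7*m + 3) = (m + 3)*(m + 4)*(m^2 + 2*m + 1) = (m + 1)*(m + 3)*(m + 4)*(m + 1)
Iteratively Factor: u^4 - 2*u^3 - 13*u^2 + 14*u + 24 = (u - 4)*(u^3 + 2*u^2 - 5*u - 6) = (u - 4)*(u - 2)*(u^2 + 4*u + 3) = (u - 4)*(u - 2)*(u + 1)*(u + 3)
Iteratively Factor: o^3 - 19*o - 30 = (o + 2)*(o^2 - 2*o - 15) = (o - 5)*(o + 2)*(o + 3)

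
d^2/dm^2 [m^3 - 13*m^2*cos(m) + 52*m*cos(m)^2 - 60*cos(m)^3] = 13*m^2*cos(m) + 52*m*sin(m) - 104*m*cos(2*m) + 6*m - 104*sin(2*m) + 19*cos(m) + 135*cos(3*m)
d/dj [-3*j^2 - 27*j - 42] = -6*j - 27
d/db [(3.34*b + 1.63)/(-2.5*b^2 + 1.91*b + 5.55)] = (8.35*b^2 + 8.15*b + 15.4237)/(6.25*b^4 - 9.55*b^3 - 24.1019*b^2 + 21.201*b + 30.8025)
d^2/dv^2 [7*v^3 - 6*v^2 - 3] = 42*v - 12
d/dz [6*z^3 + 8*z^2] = 2*z*(9*z + 8)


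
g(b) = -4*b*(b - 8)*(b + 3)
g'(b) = -4*b*(b - 8) - 4*b*(b + 3) - 4*(b - 8)*(b + 3)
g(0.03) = 2.90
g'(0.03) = 97.19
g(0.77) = 83.95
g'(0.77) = 119.69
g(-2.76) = -28.51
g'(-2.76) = -105.81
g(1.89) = 225.88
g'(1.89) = 128.73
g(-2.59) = -44.98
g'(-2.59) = -88.10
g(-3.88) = 162.25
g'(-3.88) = -239.85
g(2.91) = 350.15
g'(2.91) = 110.78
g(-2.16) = -73.74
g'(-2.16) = -46.39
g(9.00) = -432.00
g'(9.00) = -516.00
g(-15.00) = 16560.00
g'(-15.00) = -3204.00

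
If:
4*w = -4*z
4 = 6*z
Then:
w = -2/3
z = 2/3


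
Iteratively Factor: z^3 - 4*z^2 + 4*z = (z - 2)*(z^2 - 2*z) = (z - 2)^2*(z)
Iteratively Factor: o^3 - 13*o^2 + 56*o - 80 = (o - 4)*(o^2 - 9*o + 20) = (o - 5)*(o - 4)*(o - 4)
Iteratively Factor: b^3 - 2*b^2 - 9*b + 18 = (b - 3)*(b^2 + b - 6) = (b - 3)*(b - 2)*(b + 3)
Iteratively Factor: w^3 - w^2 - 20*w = (w)*(w^2 - w - 20) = w*(w + 4)*(w - 5)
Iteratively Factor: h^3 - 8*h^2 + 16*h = (h - 4)*(h^2 - 4*h) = h*(h - 4)*(h - 4)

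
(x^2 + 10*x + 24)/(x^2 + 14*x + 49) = (x^2 + 10*x + 24)/(x^2 + 14*x + 49)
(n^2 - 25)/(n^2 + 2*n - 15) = (n - 5)/(n - 3)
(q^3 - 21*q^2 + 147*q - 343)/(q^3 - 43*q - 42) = (q^2 - 14*q + 49)/(q^2 + 7*q + 6)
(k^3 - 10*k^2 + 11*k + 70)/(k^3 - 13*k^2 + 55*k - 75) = (k^2 - 5*k - 14)/(k^2 - 8*k + 15)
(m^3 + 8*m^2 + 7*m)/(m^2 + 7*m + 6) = m*(m + 7)/(m + 6)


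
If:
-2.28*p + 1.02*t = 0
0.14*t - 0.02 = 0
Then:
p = 0.06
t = 0.14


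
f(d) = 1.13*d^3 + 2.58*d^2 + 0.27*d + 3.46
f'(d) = 3.39*d^2 + 5.16*d + 0.27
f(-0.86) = 4.42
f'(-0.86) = -1.66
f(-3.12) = -6.59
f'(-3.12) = 17.17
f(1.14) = 8.79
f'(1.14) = 10.56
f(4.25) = 137.95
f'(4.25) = 83.43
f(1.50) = 13.48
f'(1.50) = 15.64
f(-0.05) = 3.45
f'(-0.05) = 0.02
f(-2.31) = 2.67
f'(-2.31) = 6.44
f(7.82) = 703.72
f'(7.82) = 247.93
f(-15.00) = -3233.84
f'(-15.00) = 685.62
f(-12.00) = -1580.90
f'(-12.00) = 426.51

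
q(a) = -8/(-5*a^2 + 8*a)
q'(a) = -8*(10*a - 8)/(-5*a^2 + 8*a)^2 = 16*(4 - 5*a)/(a^2*(5*a - 8)^2)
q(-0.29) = 2.92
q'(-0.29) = 11.61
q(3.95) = 0.17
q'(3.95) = -0.12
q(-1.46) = 0.36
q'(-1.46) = 0.36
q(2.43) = 0.79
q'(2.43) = -1.28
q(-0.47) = 1.64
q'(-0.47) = 4.29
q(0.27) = -4.46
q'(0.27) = 13.15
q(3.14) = 0.33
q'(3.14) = -0.32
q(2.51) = 0.70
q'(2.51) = -1.05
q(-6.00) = 0.04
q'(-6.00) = 0.01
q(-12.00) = 0.01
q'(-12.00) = 0.00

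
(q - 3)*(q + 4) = q^2 + q - 12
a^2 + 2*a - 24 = (a - 4)*(a + 6)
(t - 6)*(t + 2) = t^2 - 4*t - 12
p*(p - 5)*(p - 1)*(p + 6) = p^4 - 31*p^2 + 30*p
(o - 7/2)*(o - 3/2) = o^2 - 5*o + 21/4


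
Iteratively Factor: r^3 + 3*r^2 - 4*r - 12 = (r + 3)*(r^2 - 4) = (r + 2)*(r + 3)*(r - 2)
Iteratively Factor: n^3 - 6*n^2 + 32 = (n - 4)*(n^2 - 2*n - 8) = (n - 4)*(n + 2)*(n - 4)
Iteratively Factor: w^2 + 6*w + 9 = (w + 3)*(w + 3)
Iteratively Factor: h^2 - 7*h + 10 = (h - 2)*(h - 5)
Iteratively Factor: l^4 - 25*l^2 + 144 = (l + 4)*(l^3 - 4*l^2 - 9*l + 36) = (l - 4)*(l + 4)*(l^2 - 9) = (l - 4)*(l + 3)*(l + 4)*(l - 3)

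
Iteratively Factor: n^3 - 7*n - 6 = (n + 1)*(n^2 - n - 6) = (n - 3)*(n + 1)*(n + 2)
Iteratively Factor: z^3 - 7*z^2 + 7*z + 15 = (z - 5)*(z^2 - 2*z - 3) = (z - 5)*(z - 3)*(z + 1)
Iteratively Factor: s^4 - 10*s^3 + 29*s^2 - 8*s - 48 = (s - 4)*(s^3 - 6*s^2 + 5*s + 12) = (s - 4)*(s + 1)*(s^2 - 7*s + 12) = (s - 4)^2*(s + 1)*(s - 3)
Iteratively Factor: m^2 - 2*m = (m - 2)*(m)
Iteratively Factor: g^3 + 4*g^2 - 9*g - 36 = (g - 3)*(g^2 + 7*g + 12) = (g - 3)*(g + 3)*(g + 4)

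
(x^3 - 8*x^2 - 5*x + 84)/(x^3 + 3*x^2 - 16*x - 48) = (x - 7)/(x + 4)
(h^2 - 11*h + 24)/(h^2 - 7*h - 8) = (h - 3)/(h + 1)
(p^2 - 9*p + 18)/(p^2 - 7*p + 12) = (p - 6)/(p - 4)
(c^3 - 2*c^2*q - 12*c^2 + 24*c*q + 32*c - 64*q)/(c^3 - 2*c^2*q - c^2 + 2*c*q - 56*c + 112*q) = (c - 4)/(c + 7)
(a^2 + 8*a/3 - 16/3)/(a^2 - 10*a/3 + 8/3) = (a + 4)/(a - 2)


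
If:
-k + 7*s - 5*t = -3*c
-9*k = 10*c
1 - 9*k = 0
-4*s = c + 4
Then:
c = -1/10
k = 1/9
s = -39/40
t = -521/360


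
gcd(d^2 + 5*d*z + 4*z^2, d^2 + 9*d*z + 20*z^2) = d + 4*z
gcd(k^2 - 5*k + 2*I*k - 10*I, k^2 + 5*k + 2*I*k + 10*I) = k + 2*I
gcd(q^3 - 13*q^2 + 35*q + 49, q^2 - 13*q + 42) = q - 7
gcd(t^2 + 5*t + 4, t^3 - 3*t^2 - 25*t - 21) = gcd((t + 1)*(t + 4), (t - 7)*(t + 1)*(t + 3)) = t + 1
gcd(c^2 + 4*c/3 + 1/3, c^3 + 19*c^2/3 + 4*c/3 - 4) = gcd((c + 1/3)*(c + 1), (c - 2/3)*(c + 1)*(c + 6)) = c + 1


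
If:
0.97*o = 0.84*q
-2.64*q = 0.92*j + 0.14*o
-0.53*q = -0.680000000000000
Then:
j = -3.85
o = 1.11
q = 1.28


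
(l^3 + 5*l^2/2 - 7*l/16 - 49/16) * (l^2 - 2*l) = l^5 + l^4/2 - 87*l^3/16 - 35*l^2/16 + 49*l/8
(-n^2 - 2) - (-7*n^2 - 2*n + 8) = 6*n^2 + 2*n - 10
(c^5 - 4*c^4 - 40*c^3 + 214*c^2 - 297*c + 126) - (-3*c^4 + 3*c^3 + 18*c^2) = c^5 - c^4 - 43*c^3 + 196*c^2 - 297*c + 126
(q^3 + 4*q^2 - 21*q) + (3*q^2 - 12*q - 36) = q^3 + 7*q^2 - 33*q - 36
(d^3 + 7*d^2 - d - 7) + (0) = d^3 + 7*d^2 - d - 7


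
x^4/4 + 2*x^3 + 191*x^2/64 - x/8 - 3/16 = (x/4 + 1/2)*(x - 1/4)*(x + 1/4)*(x + 6)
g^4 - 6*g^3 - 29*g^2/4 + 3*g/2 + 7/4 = (g - 7)*(g - 1/2)*(g + 1/2)*(g + 1)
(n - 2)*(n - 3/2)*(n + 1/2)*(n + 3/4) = n^4 - 9*n^3/4 - n^2 + 39*n/16 + 9/8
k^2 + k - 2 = (k - 1)*(k + 2)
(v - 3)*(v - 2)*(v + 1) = v^3 - 4*v^2 + v + 6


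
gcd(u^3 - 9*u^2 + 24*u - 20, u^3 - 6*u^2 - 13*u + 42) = u - 2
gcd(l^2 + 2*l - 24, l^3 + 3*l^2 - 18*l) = l + 6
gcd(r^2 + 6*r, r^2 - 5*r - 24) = 1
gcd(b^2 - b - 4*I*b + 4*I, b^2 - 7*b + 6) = b - 1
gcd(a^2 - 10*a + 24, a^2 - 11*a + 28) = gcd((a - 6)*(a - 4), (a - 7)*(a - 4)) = a - 4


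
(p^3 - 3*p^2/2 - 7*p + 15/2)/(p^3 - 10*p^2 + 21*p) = (2*p^2 + 3*p - 5)/(2*p*(p - 7))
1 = 1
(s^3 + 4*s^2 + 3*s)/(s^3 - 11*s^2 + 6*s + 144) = s*(s + 1)/(s^2 - 14*s + 48)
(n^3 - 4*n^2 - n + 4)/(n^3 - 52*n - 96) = (-n^3 + 4*n^2 + n - 4)/(-n^3 + 52*n + 96)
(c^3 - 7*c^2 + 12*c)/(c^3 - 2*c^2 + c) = (c^2 - 7*c + 12)/(c^2 - 2*c + 1)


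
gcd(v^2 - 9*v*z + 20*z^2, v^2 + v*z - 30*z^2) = -v + 5*z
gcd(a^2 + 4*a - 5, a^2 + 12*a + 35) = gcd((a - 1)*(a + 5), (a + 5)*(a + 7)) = a + 5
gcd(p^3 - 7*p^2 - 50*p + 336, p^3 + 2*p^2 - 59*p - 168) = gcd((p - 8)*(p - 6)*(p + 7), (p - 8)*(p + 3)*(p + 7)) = p^2 - p - 56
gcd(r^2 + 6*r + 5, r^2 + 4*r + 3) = r + 1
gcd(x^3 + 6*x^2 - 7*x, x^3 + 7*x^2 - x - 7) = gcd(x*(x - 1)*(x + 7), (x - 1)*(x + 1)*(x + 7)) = x^2 + 6*x - 7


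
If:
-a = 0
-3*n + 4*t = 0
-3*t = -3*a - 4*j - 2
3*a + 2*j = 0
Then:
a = 0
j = 0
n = 8/9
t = 2/3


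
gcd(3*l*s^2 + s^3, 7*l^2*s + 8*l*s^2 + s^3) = s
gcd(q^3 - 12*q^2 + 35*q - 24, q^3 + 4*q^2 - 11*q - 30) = q - 3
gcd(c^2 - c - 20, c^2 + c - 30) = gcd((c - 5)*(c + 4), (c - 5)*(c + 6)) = c - 5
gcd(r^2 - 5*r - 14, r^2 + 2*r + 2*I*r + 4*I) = r + 2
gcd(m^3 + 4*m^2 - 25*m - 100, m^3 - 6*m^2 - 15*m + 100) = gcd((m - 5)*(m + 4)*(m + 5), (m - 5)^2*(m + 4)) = m^2 - m - 20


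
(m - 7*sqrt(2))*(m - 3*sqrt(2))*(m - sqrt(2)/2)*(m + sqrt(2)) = m^4 - 19*sqrt(2)*m^3/2 + 31*m^2 + 31*sqrt(2)*m - 42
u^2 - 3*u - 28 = (u - 7)*(u + 4)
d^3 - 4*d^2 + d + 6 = (d - 3)*(d - 2)*(d + 1)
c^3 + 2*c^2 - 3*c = c*(c - 1)*(c + 3)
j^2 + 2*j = j*(j + 2)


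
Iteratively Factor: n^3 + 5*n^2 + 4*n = (n + 1)*(n^2 + 4*n) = (n + 1)*(n + 4)*(n)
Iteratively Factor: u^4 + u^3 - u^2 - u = (u + 1)*(u^3 - u) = (u - 1)*(u + 1)*(u^2 + u) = (u - 1)*(u + 1)^2*(u)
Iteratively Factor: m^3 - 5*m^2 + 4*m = (m)*(m^2 - 5*m + 4) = m*(m - 4)*(m - 1)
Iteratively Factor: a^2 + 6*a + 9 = (a + 3)*(a + 3)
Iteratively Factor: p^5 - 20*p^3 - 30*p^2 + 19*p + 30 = (p + 3)*(p^4 - 3*p^3 - 11*p^2 + 3*p + 10) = (p + 2)*(p + 3)*(p^3 - 5*p^2 - p + 5) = (p - 1)*(p + 2)*(p + 3)*(p^2 - 4*p - 5) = (p - 5)*(p - 1)*(p + 2)*(p + 3)*(p + 1)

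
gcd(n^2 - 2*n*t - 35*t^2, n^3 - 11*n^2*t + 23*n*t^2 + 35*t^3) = -n + 7*t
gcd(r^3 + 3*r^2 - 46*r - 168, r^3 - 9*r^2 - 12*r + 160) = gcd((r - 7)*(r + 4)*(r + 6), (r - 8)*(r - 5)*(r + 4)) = r + 4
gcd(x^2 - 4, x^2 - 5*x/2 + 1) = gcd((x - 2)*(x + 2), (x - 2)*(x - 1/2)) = x - 2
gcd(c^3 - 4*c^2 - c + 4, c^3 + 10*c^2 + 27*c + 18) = c + 1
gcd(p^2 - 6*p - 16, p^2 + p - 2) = p + 2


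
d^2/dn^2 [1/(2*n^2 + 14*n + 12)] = (-n^2 - 7*n + (2*n + 7)^2 - 6)/(n^2 + 7*n + 6)^3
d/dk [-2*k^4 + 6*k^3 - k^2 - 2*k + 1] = -8*k^3 + 18*k^2 - 2*k - 2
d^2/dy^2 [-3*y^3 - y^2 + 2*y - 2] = -18*y - 2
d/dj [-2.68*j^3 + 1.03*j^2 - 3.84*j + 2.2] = -8.04*j^2 + 2.06*j - 3.84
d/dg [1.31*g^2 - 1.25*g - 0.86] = 2.62*g - 1.25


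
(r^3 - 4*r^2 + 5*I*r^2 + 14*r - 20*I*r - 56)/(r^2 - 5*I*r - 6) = (r^2 + r*(-4 + 7*I) - 28*I)/(r - 3*I)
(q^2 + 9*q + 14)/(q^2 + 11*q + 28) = (q + 2)/(q + 4)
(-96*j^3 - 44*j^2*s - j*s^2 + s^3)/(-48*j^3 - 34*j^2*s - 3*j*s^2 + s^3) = (4*j + s)/(2*j + s)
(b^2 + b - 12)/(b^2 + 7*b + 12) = (b - 3)/(b + 3)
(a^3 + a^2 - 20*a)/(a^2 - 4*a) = a + 5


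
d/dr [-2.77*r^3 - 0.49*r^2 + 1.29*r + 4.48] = -8.31*r^2 - 0.98*r + 1.29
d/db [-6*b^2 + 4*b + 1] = 4 - 12*b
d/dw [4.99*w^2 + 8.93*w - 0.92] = 9.98*w + 8.93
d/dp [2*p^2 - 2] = 4*p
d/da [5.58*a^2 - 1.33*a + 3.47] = 11.16*a - 1.33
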